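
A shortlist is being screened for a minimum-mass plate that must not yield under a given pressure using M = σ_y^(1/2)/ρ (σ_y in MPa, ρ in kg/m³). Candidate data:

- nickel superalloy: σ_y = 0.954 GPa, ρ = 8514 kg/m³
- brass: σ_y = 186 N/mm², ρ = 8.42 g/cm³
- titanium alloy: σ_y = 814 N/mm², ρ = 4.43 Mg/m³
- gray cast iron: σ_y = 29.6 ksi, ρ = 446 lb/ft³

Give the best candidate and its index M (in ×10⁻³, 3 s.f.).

titanium alloy, M = 6.44×10⁻³

Convert each candidate to consistent units, then evaluate M:
  nickel superalloy: σ_y = 954.0 MPa, ρ = 8514 kg/m³
  brass: σ_y = 186.0 MPa, ρ = 8420 kg/m³
  titanium alloy: σ_y = 814.0 MPa, ρ = 4430 kg/m³
  gray cast iron: σ_y = 204.1 MPa, ρ = 7144 kg/m³
  titanium alloy: M = 6.44×10⁻³
  nickel superalloy: M = 3.63×10⁻³
  gray cast iron: M = 2.00×10⁻³
  brass: M = 1.62×10⁻³
Highest index: titanium alloy.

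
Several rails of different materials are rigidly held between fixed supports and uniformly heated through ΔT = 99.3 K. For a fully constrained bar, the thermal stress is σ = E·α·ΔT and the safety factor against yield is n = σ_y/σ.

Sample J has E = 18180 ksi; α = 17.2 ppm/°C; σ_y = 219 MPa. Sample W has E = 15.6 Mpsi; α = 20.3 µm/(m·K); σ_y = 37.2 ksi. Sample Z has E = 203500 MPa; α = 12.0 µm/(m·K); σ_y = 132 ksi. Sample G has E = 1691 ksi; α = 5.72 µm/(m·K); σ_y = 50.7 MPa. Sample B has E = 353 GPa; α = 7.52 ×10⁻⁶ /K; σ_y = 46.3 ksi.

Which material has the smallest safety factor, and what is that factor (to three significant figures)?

sample J, n = 1.02

In consistent units (E in GPa, α in ×10⁻⁶/K, σ_y in MPa):
  sample J: E = 125.3, α = 17.2, σ_y = 219.0 → σ = 214 MPa, n = 1.02
  sample W: E = 107.6, α = 20.3, σ_y = 256.5 → σ = 217 MPa, n = 1.18
  sample Z: E = 203.5, α = 12.0, σ_y = 910.1 → σ = 242 MPa, n = 3.75
  sample G: E = 11.66, α = 5.72, σ_y = 50.70 → σ = 6.62 MPa, n = 7.66
  sample B: E = 353.0, α = 7.52, σ_y = 319.2 → σ = 264 MPa, n = 1.21
Smallest n: sample J with n = 1.02.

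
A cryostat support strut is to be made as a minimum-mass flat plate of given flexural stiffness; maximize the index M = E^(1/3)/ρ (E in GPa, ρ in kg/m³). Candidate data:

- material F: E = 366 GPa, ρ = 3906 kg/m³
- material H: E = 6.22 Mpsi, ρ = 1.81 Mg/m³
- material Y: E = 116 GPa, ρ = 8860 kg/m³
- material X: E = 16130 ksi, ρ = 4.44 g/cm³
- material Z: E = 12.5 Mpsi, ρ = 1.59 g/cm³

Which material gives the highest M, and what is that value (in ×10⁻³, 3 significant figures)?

material Z, M = 2.78×10⁻³

Normalizing units and computing the index:
  material F: E = 366.0 GPa, ρ = 3906 kg/m³
  material H: E = 42.89 GPa, ρ = 1810 kg/m³
  material Y: E = 116.0 GPa, ρ = 8860 kg/m³
  material X: E = 111.2 GPa, ρ = 4440 kg/m³
  material Z: E = 86.18 GPa, ρ = 1590 kg/m³
  material Z: M = 2.78×10⁻³
  material H: M = 1.93×10⁻³
  material F: M = 1.83×10⁻³
  material X: M = 1.08×10⁻³
  material Y: M = 0.550×10⁻³
Highest index: material Z.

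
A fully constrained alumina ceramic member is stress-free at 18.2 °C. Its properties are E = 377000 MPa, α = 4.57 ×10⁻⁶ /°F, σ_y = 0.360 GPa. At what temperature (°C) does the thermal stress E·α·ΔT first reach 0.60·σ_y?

87.9 °C

E = 377000 MPa = 377.0 GPa.
α = 4.57×10⁻⁶/°F × 9/5 = 8.23×10⁻⁶/K.
σ_y = 0.360 GPa = 360.0 MPa.
E·α·ΔT = 216.0 MPa ⇒ ΔT = 216.0 / (377.0×10³ × 8.23×10⁻⁶) = 69.65 K.
T = 18.2 + 69.65 = 87.85 °C.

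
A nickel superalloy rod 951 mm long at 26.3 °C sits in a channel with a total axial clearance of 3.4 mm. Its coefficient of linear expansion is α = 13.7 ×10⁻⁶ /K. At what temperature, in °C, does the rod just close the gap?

α·L₀·ΔT = 3.4 mm ⇒ ΔT = 3.4 / (13.7×10⁻⁶ × 951.0) = 261.0 K.
T = 26.3 + 261.0 = 287.3 °C.

287 °C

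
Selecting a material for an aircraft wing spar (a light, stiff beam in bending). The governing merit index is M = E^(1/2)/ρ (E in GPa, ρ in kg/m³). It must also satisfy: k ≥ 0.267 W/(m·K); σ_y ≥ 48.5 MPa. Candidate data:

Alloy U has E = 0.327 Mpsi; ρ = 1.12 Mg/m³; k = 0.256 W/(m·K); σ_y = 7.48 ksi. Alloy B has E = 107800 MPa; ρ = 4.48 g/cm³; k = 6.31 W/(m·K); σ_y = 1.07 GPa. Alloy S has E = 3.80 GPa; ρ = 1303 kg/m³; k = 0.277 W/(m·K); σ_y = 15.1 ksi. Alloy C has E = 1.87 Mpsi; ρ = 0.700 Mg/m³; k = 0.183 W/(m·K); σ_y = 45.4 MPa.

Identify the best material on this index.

alloy B

Screen on constraints: k ≥ 0.267 W/(m·K); σ_y ≥ 48.5 MPa. Survivors: alloy B, alloy S.
Putting every candidate on a common basis:
  alloy B: E = 107.8 GPa, ρ = 4480 kg/m³
  alloy S: E = 3.800 GPa, ρ = 1303 kg/m³
  alloy B: M = 2.32×10⁻³
  alloy S: M = 1.50×10⁻³
The maximum is for alloy B.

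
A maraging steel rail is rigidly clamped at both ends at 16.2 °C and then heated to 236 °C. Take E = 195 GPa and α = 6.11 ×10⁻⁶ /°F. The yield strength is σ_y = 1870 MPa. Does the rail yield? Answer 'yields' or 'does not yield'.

does not yield

α = 6.11×10⁻⁶/°F × 9/5 = 11.0×10⁻⁶/K.
ΔT = 219.8 K. Constrained thermal stress σ = E·α·ΔT = 195.0×10³ MPa × 11.0×10⁻⁶ × 219.8 = 471 MPa (compressive).
Compare to σ_y = 1870 MPa: σ < σ_y, so it does not yield.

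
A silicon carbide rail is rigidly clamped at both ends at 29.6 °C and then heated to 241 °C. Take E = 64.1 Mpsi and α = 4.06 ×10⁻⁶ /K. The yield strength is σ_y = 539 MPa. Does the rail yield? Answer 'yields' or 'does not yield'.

E = 64.1 Mpsi = 442.0 GPa.
ΔT = 211.4 K. Constrained thermal stress σ = E·α·ΔT = 442.0×10³ MPa × 4.06×10⁻⁶ × 211.4 = 379 MPa (compressive).
Compare to σ_y = 539 MPa: σ < σ_y, so it does not yield.

does not yield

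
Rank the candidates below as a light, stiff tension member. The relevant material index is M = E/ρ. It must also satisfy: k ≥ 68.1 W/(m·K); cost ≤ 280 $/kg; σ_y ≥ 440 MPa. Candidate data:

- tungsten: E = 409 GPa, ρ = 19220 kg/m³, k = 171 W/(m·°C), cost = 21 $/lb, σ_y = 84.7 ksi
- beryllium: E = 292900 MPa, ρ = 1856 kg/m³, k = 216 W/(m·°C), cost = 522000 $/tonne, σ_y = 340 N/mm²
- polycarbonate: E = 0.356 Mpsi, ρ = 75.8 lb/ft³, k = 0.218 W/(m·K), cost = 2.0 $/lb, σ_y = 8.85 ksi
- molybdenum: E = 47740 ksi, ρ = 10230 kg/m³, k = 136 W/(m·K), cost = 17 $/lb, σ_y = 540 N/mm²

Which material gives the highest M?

molybdenum

Screen on constraints: k ≥ 68.1 W/(m·K); cost ≤ 280 $/kg; σ_y ≥ 440 MPa. Survivors: tungsten, molybdenum.
After converting to SI:
  tungsten: E = 409.0 GPa, ρ = 19220 kg/m³
  molybdenum: E = 329.2 GPa, ρ = 10230 kg/m³
  molybdenum: M = 32.2 MN·m/kg
  tungsten: M = 21.3 MN·m/kg
The maximum is for molybdenum.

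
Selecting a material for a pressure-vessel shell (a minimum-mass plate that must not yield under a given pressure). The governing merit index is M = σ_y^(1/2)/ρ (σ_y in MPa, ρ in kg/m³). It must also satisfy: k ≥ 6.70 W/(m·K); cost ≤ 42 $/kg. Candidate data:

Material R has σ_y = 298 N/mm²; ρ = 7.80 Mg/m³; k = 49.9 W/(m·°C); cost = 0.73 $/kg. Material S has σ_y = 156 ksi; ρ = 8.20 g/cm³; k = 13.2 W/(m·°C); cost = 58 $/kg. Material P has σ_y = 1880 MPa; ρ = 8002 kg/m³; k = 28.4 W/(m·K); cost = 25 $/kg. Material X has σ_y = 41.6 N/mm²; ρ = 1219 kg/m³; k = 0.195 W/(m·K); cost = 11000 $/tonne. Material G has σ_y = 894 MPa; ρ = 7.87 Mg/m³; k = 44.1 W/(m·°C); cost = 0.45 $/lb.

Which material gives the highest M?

material P

Screen on constraints: k ≥ 6.70 W/(m·K); cost ≤ 42 $/kg. Survivors: material R, material P, material G.
In SI units:
  material R: σ_y = 298.0 MPa, ρ = 7800 kg/m³
  material P: σ_y = 1880 MPa, ρ = 8002 kg/m³
  material G: σ_y = 894.0 MPa, ρ = 7870 kg/m³
  material P: M = 5.42×10⁻³
  material G: M = 3.80×10⁻³
  material R: M = 2.21×10⁻³
Highest index: material P.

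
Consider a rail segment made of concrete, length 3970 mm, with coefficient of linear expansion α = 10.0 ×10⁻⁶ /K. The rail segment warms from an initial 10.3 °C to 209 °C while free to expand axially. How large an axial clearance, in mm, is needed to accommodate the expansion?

7.89 mm

ΔT = 209 − 10.3 = 198.7 K.
ΔL = α·L₀·ΔT = 10.0×10⁻⁶ × 3970 mm × 198.7 K = 7.89 mm.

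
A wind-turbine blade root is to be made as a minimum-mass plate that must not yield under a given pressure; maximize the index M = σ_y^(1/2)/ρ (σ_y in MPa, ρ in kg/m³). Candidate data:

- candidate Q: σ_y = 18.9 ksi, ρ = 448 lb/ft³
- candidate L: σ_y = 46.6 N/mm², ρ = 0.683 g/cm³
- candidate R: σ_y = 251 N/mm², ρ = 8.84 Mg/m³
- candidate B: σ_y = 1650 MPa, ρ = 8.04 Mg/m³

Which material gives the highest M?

Putting every candidate on a common basis:
  candidate Q: σ_y = 130.3 MPa, ρ = 7176 kg/m³
  candidate L: σ_y = 46.60 MPa, ρ = 683.0 kg/m³
  candidate R: σ_y = 251.0 MPa, ρ = 8840 kg/m³
  candidate B: σ_y = 1650 MPa, ρ = 8040 kg/m³
  candidate L: M = 9.99×10⁻³
  candidate B: M = 5.05×10⁻³
  candidate R: M = 1.79×10⁻³
  candidate Q: M = 1.59×10⁻³
The maximum is for candidate L.

candidate L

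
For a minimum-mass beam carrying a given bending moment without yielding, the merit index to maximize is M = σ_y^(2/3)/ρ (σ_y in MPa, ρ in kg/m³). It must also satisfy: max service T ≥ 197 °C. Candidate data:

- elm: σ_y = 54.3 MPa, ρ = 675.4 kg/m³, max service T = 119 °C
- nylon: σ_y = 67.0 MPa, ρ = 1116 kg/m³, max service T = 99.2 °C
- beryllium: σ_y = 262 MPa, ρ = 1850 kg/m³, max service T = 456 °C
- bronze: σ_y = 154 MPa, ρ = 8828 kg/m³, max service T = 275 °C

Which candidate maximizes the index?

beryllium

Screen on constraints: max service T ≥ 197 °C. Survivors: beryllium, bronze.
Computing M directly (units already consistent):
  beryllium: M = 22.1×10⁻³
  bronze: M = 3.25×10⁻³
The maximum is for beryllium.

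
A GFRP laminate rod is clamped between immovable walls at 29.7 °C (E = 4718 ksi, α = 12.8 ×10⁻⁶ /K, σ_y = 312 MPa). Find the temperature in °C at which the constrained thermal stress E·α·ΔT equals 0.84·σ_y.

659 °C

E = 4718 ksi = 32.53 GPa.
E·α·ΔT = 262.1 MPa ⇒ ΔT = 262.1 / (32.53×10³ × 12.8×10⁻⁶) = 629.4 K.
T = 29.7 + 629.4 = 659.1 °C.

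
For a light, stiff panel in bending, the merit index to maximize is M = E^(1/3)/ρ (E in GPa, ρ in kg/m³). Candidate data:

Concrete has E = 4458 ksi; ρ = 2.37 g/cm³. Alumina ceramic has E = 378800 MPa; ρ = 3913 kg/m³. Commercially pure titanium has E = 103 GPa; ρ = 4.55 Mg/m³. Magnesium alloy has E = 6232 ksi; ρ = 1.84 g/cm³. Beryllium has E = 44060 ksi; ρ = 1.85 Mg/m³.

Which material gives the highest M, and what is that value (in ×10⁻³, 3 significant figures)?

beryllium, M = 3.63×10⁻³

Putting every candidate on a common basis:
  concrete: E = 30.74 GPa, ρ = 2370 kg/m³
  alumina ceramic: E = 378.8 GPa, ρ = 3913 kg/m³
  commercially pure titanium: E = 103.0 GPa, ρ = 4550 kg/m³
  magnesium alloy: E = 42.97 GPa, ρ = 1840 kg/m³
  beryllium: E = 303.8 GPa, ρ = 1850 kg/m³
  beryllium: M = 3.63×10⁻³
  magnesium alloy: M = 1.90×10⁻³
  alumina ceramic: M = 1.85×10⁻³
  concrete: M = 1.32×10⁻³
  commercially pure titanium: M = 1.03×10⁻³
Beryllium ranks first.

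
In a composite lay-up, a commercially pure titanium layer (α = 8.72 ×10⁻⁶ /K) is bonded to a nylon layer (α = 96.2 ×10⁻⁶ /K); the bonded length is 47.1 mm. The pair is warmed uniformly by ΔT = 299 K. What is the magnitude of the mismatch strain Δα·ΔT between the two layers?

Δα = |8.72 − 96.2|×10⁻⁶/K = 87.5×10⁻⁶/K.
Mismatch strain = Δα·ΔT = 87.5×10⁻⁶ × 299.0 = 0.0262.

0.0262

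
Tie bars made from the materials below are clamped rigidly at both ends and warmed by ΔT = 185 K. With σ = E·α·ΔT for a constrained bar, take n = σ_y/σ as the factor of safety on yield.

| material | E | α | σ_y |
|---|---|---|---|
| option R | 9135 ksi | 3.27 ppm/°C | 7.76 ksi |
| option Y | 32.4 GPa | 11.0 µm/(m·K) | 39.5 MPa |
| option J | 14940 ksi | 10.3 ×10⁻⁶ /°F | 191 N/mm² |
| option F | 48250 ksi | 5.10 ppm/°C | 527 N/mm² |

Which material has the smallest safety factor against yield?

option J

Per material, after unit conversion:
  option R: E = 62.98, α = 3.27, σ_y = 53.50 → σ = 38.1 MPa, n = 1.40
  option Y: E = 32.40, α = 11.0, σ_y = 39.50 → σ = 65.9 MPa, n = 0.599
  option J: E = 103.0, α = 18.5, σ_y = 191.0 → σ = 353 MPa, n = 0.541
  option F: E = 332.7, α = 5.10, σ_y = 527.0 → σ = 314 MPa, n = 1.68
The minimum is option J at n = 0.541.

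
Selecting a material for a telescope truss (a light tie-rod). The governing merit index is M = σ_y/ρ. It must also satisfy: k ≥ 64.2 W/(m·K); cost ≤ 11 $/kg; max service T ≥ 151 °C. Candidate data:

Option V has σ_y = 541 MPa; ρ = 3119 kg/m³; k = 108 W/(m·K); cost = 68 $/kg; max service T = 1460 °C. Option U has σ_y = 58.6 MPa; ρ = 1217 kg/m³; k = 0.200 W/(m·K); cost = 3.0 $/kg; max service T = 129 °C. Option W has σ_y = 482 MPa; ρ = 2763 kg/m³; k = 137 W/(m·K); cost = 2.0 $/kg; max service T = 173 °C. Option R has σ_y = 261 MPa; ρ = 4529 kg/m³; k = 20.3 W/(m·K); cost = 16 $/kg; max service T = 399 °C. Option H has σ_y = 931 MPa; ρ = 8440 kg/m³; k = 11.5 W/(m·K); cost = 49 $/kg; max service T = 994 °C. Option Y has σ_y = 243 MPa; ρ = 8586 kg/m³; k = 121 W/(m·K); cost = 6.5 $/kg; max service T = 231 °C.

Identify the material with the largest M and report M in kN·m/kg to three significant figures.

option W, M = 174 kN·m/kg

Screen on constraints: k ≥ 64.2 W/(m·K); cost ≤ 11 $/kg; max service T ≥ 151 °C. Survivors: option W, option Y.
Evaluate M for each candidate:
  option W: M = 174 kN·m/kg
  option Y: M = 28.3 kN·m/kg
Highest index: option W.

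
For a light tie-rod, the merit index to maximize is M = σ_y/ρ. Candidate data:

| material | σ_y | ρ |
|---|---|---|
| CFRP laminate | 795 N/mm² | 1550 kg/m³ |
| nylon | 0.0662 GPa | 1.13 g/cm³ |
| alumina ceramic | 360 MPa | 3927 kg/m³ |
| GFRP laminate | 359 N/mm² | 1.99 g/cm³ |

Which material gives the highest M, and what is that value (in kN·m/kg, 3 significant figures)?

In SI units:
  CFRP laminate: σ_y = 795.0 MPa, ρ = 1550 kg/m³
  nylon: σ_y = 66.20 MPa, ρ = 1130 kg/m³
  alumina ceramic: σ_y = 360.0 MPa, ρ = 3927 kg/m³
  GFRP laminate: σ_y = 359.0 MPa, ρ = 1990 kg/m³
  CFRP laminate: M = 513 kN·m/kg
  GFRP laminate: M = 180 kN·m/kg
  alumina ceramic: M = 91.7 kN·m/kg
  nylon: M = 58.6 kN·m/kg
The maximum is for CFRP laminate.

CFRP laminate, M = 513 kN·m/kg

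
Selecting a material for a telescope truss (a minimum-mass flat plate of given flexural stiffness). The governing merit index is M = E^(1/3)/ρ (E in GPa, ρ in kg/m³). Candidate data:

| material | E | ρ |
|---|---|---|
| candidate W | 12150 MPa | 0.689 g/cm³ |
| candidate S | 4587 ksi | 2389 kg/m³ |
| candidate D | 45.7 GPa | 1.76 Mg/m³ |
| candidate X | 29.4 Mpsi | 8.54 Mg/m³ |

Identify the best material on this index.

Convert each candidate to consistent units, then evaluate M:
  candidate W: E = 12.15 GPa, ρ = 689.0 kg/m³
  candidate S: E = 31.63 GPa, ρ = 2389 kg/m³
  candidate D: E = 45.70 GPa, ρ = 1760 kg/m³
  candidate X: E = 202.7 GPa, ρ = 8540 kg/m³
  candidate W: M = 3.34×10⁻³
  candidate D: M = 2.03×10⁻³
  candidate S: M = 1.32×10⁻³
  candidate X: M = 0.688×10⁻³
Highest index: candidate W.

candidate W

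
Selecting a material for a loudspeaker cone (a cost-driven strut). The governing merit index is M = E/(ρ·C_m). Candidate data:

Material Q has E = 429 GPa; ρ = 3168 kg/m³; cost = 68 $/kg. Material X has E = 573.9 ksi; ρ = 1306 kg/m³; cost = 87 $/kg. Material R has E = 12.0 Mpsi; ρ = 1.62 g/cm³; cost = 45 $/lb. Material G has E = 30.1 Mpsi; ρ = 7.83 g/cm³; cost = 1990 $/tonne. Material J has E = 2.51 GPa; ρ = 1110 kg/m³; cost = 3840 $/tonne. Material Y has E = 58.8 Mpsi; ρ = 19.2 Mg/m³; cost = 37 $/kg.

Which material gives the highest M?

material G

Putting every candidate on a common basis:
  material Q: E = 429.0 GPa, ρ = 3168 kg/m³, cost = 68.00 $/kg
  material X: E = 3.957 GPa, ρ = 1306 kg/m³, cost = 87.00 $/kg
  material R: E = 82.74 GPa, ρ = 1620 kg/m³, cost = 99.21 $/kg
  material G: E = 207.5 GPa, ρ = 7830 kg/m³, cost = 1.990 $/kg
  material J: E = 2.510 GPa, ρ = 1110 kg/m³, cost = 3.840 $/kg
  material Y: E = 405.4 GPa, ρ = 19200 kg/m³, cost = 37.00 $/kg
  material G: M = 13.3 MN·m per $
  material Q: M = 1.99 MN·m per $
  material J: M = 0.589 MN·m per $
  material Y: M = 0.571 MN·m per $
  material R: M = 0.515 MN·m per $
  material X: M = 0.0348 MN·m per $
Material G ranks first.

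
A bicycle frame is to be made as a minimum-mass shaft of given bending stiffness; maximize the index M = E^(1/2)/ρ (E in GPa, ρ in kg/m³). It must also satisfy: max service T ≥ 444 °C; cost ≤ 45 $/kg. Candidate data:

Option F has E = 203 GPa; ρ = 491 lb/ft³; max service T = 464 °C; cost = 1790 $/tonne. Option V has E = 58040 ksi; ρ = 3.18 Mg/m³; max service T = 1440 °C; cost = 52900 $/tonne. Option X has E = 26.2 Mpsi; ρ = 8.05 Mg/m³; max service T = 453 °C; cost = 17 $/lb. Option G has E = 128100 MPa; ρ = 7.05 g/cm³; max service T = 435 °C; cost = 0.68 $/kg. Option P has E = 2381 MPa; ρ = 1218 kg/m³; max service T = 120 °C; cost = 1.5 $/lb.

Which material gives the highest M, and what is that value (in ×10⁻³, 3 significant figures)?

Screen on constraints: max service T ≥ 444 °C; cost ≤ 45 $/kg. Survivors: option F, option X.
In SI units:
  option F: E = 203.0 GPa, ρ = 7865 kg/m³
  option X: E = 180.6 GPa, ρ = 8050 kg/m³
  option F: M = 1.81×10⁻³
  option X: M = 1.67×10⁻³
Option F ranks first.

option F, M = 1.81×10⁻³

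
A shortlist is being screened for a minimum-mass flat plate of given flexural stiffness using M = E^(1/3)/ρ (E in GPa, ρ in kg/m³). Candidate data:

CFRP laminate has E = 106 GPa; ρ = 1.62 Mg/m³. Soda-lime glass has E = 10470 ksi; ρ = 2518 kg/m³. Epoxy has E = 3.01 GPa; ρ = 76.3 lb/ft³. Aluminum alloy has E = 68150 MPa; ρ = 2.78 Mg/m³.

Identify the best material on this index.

After converting to SI:
  CFRP laminate: E = 106.0 GPa, ρ = 1620 kg/m³
  soda-lime glass: E = 72.19 GPa, ρ = 2518 kg/m³
  epoxy: E = 3.010 GPa, ρ = 1222 kg/m³
  aluminum alloy: E = 68.15 GPa, ρ = 2780 kg/m³
  CFRP laminate: M = 2.92×10⁻³
  soda-lime glass: M = 1.65×10⁻³
  aluminum alloy: M = 1.47×10⁻³
  epoxy: M = 1.18×10⁻³
CFRP laminate has the largest M.

CFRP laminate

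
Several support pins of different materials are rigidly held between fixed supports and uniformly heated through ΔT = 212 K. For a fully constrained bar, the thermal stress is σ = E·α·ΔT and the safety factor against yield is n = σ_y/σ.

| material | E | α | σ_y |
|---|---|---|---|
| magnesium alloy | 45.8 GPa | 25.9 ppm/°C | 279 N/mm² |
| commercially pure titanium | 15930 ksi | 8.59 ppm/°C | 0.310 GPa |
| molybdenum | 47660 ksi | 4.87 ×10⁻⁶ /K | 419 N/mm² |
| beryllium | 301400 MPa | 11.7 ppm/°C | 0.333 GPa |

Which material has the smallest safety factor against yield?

Per material, after unit conversion:
  magnesium alloy: E = 45.80, α = 25.9, σ_y = 279.0 → σ = 251 MPa, n = 1.11
  commercially pure titanium: E = 109.8, α = 8.59, σ_y = 310.0 → σ = 200 MPa, n = 1.55
  molybdenum: E = 328.6, α = 4.87, σ_y = 419.0 → σ = 339 MPa, n = 1.24
  beryllium: E = 301.4, α = 11.7, σ_y = 333.0 → σ = 748 MPa, n = 0.445
The minimum is beryllium at n = 0.445.

beryllium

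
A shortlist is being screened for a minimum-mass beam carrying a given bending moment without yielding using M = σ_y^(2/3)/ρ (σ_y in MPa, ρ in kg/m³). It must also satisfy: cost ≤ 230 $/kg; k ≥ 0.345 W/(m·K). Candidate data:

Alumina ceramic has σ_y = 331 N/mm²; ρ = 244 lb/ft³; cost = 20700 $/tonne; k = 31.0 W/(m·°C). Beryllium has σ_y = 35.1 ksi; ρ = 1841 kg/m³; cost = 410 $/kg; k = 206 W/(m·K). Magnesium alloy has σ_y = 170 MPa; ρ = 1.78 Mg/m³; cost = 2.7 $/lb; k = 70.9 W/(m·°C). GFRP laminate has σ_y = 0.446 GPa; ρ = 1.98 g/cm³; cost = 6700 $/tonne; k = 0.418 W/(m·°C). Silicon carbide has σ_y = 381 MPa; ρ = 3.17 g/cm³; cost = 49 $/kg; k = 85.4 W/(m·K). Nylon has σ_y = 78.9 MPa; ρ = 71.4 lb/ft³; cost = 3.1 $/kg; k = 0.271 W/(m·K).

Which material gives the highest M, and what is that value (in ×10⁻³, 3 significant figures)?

Screen on constraints: cost ≤ 230 $/kg; k ≥ 0.345 W/(m·K). Survivors: alumina ceramic, magnesium alloy, GFRP laminate, silicon carbide.
After converting to SI:
  alumina ceramic: σ_y = 331.0 MPa, ρ = 3909 kg/m³
  magnesium alloy: σ_y = 170.0 MPa, ρ = 1780 kg/m³
  GFRP laminate: σ_y = 446.0 MPa, ρ = 1980 kg/m³
  silicon carbide: σ_y = 381.0 MPa, ρ = 3170 kg/m³
  GFRP laminate: M = 29.5×10⁻³
  magnesium alloy: M = 17.2×10⁻³
  silicon carbide: M = 16.6×10⁻³
  alumina ceramic: M = 12.2×10⁻³
GFRP laminate has the largest M.

GFRP laminate, M = 29.5×10⁻³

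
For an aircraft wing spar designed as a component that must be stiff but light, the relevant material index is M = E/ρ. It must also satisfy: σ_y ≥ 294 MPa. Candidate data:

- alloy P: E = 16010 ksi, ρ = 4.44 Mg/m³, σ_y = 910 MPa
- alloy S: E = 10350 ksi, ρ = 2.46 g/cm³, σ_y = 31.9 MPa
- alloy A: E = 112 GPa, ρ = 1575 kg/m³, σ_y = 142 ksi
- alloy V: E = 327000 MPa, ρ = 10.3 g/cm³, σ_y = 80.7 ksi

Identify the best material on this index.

alloy A

Screen on constraints: σ_y ≥ 294 MPa. Survivors: alloy P, alloy A, alloy V.
In SI units:
  alloy P: E = 110.4 GPa, ρ = 4440 kg/m³
  alloy A: E = 112.0 GPa, ρ = 1575 kg/m³
  alloy V: E = 327.0 GPa, ρ = 10300 kg/m³
  alloy A: M = 71.1 MN·m/kg
  alloy V: M = 31.7 MN·m/kg
  alloy P: M = 24.9 MN·m/kg
Alloy A ranks first.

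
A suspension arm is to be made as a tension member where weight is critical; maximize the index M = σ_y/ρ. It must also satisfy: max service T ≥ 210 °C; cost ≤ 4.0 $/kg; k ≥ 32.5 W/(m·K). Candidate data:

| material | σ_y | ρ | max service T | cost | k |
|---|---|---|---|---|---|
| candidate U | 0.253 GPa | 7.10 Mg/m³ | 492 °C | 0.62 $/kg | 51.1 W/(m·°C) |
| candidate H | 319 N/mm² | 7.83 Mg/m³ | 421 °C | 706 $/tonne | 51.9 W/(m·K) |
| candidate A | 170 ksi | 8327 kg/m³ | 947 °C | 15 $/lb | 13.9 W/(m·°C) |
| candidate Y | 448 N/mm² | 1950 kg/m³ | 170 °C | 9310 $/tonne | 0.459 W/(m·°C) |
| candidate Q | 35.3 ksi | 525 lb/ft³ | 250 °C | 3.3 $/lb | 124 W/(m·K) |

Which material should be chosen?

Screen on constraints: max service T ≥ 210 °C; cost ≤ 4.0 $/kg; k ≥ 32.5 W/(m·K). Survivors: candidate U, candidate H.
Putting every candidate on a common basis:
  candidate U: σ_y = 253.0 MPa, ρ = 7100 kg/m³
  candidate H: σ_y = 319.0 MPa, ρ = 7830 kg/m³
  candidate H: M = 40.7 kN·m/kg
  candidate U: M = 35.6 kN·m/kg
Highest index: candidate H.

candidate H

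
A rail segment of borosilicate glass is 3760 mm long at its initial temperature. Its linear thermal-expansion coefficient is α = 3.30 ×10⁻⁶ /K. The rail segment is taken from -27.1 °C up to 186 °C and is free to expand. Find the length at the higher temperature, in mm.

ΔT = 186 − (-27.1) = 213.1 K.
ΔL = α·L₀·ΔT = 3.30×10⁻⁶ × 3760 mm × 213.1 K = 2.64 mm.
L = L₀ + ΔL = 3760 + 2.64 = 3762.6 mm.

3762.6 mm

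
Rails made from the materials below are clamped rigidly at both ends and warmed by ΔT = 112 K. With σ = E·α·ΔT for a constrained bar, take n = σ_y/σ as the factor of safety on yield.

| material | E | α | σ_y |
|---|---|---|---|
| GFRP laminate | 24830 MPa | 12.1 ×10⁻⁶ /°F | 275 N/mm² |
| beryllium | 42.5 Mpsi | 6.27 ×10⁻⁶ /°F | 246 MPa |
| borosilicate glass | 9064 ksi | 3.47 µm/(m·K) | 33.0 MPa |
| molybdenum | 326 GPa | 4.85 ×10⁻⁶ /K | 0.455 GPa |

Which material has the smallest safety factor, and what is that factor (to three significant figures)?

beryllium, n = 0.664

With everything in SI (GPa, ×10⁻⁶/K, MPa):
  GFRP laminate: E = 24.83, α = 21.8, σ_y = 275.0 → σ = 60.6 MPa, n = 4.54
  beryllium: E = 293.0, α = 11.3, σ_y = 246.0 → σ = 370 MPa, n = 0.664
  borosilicate glass: E = 62.49, α = 3.47, σ_y = 33.00 → σ = 24.3 MPa, n = 1.36
  molybdenum: E = 326.0, α = 4.85, σ_y = 455.0 → σ = 177 MPa, n = 2.57
Beryllium has the lowest safety factor, n = 0.664.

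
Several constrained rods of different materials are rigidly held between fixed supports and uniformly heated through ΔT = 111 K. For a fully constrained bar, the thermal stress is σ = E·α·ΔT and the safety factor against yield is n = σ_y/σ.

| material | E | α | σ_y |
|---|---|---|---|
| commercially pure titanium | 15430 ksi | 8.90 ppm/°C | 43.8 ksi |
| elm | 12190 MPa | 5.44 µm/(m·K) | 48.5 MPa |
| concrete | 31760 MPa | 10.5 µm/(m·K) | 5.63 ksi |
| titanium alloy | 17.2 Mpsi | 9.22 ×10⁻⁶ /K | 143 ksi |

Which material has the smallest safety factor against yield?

concrete

In consistent units (E in GPa, α in ×10⁻⁶/K, σ_y in MPa):
  commercially pure titanium: E = 106.4, α = 8.90, σ_y = 302.0 → σ = 105 MPa, n = 2.87
  elm: E = 12.19, α = 5.44, σ_y = 48.50 → σ = 7.36 MPa, n = 6.59
  concrete: E = 31.76, α = 10.5, σ_y = 38.82 → σ = 37.0 MPa, n = 1.05
  titanium alloy: E = 118.6, α = 9.22, σ_y = 986.0 → σ = 121 MPa, n = 8.12
Concrete has the lowest safety factor, n = 1.05.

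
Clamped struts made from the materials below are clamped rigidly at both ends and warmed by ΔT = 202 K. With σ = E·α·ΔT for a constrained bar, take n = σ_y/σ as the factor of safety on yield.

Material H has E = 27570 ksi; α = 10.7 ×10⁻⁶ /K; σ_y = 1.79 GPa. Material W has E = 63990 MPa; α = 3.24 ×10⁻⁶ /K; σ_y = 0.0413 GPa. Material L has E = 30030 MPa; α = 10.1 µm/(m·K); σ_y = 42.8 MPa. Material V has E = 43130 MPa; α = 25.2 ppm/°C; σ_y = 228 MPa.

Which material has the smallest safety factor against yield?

Per material, after unit conversion:
  material H: E = 190.1, α = 10.7, σ_y = 1790 → σ = 411 MPa, n = 4.36
  material W: E = 63.99, α = 3.24, σ_y = 41.30 → σ = 41.9 MPa, n = 0.986
  material L: E = 30.03, α = 10.1, σ_y = 42.80 → σ = 61.3 MPa, n = 0.699
  material V: E = 43.13, α = 25.2, σ_y = 228.0 → σ = 220 MPa, n = 1.04
Material L has the lowest safety factor, n = 0.699.

material L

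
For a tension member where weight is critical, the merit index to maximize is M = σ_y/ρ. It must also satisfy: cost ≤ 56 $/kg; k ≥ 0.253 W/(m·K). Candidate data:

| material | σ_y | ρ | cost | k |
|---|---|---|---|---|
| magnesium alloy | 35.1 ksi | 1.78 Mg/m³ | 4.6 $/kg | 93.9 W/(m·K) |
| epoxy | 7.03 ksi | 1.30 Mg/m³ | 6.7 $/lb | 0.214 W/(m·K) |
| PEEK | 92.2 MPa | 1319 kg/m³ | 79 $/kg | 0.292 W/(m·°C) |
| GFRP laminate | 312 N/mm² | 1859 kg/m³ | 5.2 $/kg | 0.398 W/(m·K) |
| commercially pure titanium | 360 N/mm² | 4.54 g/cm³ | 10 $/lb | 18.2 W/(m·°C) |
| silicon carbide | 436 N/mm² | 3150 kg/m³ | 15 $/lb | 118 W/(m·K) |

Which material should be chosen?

Screen on constraints: cost ≤ 56 $/kg; k ≥ 0.253 W/(m·K). Survivors: magnesium alloy, GFRP laminate, commercially pure titanium, silicon carbide.
Putting every candidate on a common basis:
  magnesium alloy: σ_y = 242.0 MPa, ρ = 1780 kg/m³
  GFRP laminate: σ_y = 312.0 MPa, ρ = 1859 kg/m³
  commercially pure titanium: σ_y = 360.0 MPa, ρ = 4540 kg/m³
  silicon carbide: σ_y = 436.0 MPa, ρ = 3150 kg/m³
  GFRP laminate: M = 168 kN·m/kg
  silicon carbide: M = 138 kN·m/kg
  magnesium alloy: M = 136 kN·m/kg
  commercially pure titanium: M = 79.3 kN·m/kg
GFRP laminate ranks first.

GFRP laminate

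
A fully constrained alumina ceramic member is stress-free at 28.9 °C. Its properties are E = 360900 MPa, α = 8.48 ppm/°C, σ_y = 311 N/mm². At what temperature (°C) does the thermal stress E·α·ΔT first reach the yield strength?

131 °C

E = 360900 MPa = 360.9 GPa.
σ_y = 311 N/mm² = 311.0 MPa.
E·α·ΔT = 311.0 MPa ⇒ ΔT = 311.0 / (360.9×10³ × 8.48×10⁻⁶) = 101.6 K.
T = 28.9 + 101.6 = 130.5 °C.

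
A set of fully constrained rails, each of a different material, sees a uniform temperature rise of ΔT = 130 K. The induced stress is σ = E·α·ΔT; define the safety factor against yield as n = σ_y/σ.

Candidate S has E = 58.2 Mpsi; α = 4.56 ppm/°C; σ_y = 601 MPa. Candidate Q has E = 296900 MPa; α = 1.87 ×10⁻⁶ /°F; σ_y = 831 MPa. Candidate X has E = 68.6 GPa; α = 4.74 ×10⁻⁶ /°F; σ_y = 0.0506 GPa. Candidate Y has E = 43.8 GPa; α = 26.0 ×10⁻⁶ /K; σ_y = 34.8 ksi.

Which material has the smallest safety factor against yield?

candidate X

Per material, after unit conversion:
  candidate S: E = 401.3, α = 4.56, σ_y = 601.0 → σ = 238 MPa, n = 2.53
  candidate Q: E = 296.9, α = 3.37, σ_y = 831.0 → σ = 130 MPa, n = 6.40
  candidate X: E = 68.60, α = 8.53, σ_y = 50.60 → σ = 76.1 MPa, n = 0.665
  candidate Y: E = 43.80, α = 26.0, σ_y = 239.9 → σ = 148 MPa, n = 1.62
Candidate X has the lowest safety factor, n = 0.665.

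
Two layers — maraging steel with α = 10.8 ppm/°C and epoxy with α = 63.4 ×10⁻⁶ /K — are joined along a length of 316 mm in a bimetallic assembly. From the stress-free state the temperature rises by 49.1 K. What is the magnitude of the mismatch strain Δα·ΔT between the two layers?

Δα = |10.8 − 63.4|×10⁻⁶/K = 52.6×10⁻⁶/K.
Mismatch strain = Δα·ΔT = 52.6×10⁻⁶ × 49.1 = 2.58×10⁻³.

2.58×10⁻³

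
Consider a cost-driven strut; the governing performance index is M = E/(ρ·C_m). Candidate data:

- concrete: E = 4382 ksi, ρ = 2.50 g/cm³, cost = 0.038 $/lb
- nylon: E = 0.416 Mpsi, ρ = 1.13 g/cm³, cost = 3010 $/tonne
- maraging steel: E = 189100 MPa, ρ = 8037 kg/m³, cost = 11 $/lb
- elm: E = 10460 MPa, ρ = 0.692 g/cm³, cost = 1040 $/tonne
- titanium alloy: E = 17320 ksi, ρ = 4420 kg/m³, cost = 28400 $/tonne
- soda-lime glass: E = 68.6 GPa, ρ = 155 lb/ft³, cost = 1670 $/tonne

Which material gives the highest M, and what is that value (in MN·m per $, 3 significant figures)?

concrete, M = 144 MN·m per $

Putting every candidate on a common basis:
  concrete: E = 30.21 GPa, ρ = 2500 kg/m³, cost = 0.08377 $/kg
  nylon: E = 2.868 GPa, ρ = 1130 kg/m³, cost = 3.010 $/kg
  maraging steel: E = 189.1 GPa, ρ = 8037 kg/m³, cost = 24.25 $/kg
  elm: E = 10.46 GPa, ρ = 692.0 kg/m³, cost = 1.040 $/kg
  titanium alloy: E = 119.4 GPa, ρ = 4420 kg/m³, cost = 28.40 $/kg
  soda-lime glass: E = 68.60 GPa, ρ = 2483 kg/m³, cost = 1.670 $/kg
  concrete: M = 144 MN·m per $
  soda-lime glass: M = 16.5 MN·m per $
  elm: M = 14.5 MN·m per $
  maraging steel: M = 0.970 MN·m per $
  titanium alloy: M = 0.951 MN·m per $
  nylon: M = 0.843 MN·m per $
Concrete has the largest M.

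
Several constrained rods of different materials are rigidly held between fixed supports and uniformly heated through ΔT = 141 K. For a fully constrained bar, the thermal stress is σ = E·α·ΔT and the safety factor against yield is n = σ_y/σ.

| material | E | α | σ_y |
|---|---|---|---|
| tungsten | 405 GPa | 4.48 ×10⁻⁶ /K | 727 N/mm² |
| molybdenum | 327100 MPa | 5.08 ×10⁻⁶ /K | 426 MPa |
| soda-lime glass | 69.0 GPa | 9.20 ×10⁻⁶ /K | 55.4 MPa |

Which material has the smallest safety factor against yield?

With everything in SI (GPa, ×10⁻⁶/K, MPa):
  tungsten: E = 405.0, α = 4.48, σ_y = 727.0 → σ = 256 MPa, n = 2.84
  molybdenum: E = 327.1, α = 5.08, σ_y = 426.0 → σ = 234 MPa, n = 1.82
  soda-lime glass: E = 69.00, α = 9.20, σ_y = 55.40 → σ = 89.5 MPa, n = 0.619
The minimum is soda-lime glass at n = 0.619.

soda-lime glass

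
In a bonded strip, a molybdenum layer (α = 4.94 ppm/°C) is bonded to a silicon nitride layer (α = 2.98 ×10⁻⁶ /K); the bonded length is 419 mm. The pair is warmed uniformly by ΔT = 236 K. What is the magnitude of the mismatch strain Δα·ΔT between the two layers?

Δα = |4.94 − 2.98|×10⁻⁶/K = 1.96×10⁻⁶/K.
Mismatch strain = Δα·ΔT = 1.96×10⁻⁶ × 236.0 = 4.63×10⁻⁴.

4.63×10⁻⁴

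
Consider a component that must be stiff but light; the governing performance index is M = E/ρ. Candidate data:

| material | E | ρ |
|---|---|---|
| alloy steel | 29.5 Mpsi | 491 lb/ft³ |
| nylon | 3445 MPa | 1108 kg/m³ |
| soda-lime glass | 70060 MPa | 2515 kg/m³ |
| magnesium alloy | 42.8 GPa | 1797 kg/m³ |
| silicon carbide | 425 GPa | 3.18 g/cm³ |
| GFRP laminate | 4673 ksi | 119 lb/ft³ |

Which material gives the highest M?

silicon carbide

In SI units:
  alloy steel: E = 203.4 GPa, ρ = 7865 kg/m³
  nylon: E = 3.445 GPa, ρ = 1108 kg/m³
  soda-lime glass: E = 70.06 GPa, ρ = 2515 kg/m³
  magnesium alloy: E = 42.80 GPa, ρ = 1797 kg/m³
  silicon carbide: E = 425.0 GPa, ρ = 3180 kg/m³
  GFRP laminate: E = 32.22 GPa, ρ = 1906 kg/m³
  silicon carbide: M = 134 MN·m/kg
  soda-lime glass: M = 27.9 MN·m/kg
  alloy steel: M = 25.9 MN·m/kg
  magnesium alloy: M = 23.8 MN·m/kg
  GFRP laminate: M = 16.9 MN·m/kg
  nylon: M = 3.11 MN·m/kg
Highest index: silicon carbide.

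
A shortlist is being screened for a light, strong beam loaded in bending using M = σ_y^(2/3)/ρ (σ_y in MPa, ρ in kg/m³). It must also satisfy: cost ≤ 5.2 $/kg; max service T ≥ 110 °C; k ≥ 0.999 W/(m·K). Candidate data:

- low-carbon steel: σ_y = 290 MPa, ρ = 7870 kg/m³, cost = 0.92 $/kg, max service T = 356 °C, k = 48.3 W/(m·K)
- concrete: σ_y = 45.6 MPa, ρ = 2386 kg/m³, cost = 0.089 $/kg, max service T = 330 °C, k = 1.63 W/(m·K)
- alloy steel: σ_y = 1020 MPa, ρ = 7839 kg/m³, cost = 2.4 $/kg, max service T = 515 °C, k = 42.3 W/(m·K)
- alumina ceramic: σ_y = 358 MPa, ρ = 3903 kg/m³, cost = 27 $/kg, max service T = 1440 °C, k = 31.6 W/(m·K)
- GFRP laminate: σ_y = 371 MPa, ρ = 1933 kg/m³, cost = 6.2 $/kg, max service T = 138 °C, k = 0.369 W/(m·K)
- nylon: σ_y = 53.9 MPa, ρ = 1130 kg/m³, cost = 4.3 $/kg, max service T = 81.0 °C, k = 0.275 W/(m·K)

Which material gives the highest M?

Screen on constraints: cost ≤ 5.2 $/kg; max service T ≥ 110 °C; k ≥ 0.999 W/(m·K). Survivors: low-carbon steel, concrete, alloy steel.
Computing M directly (units already consistent):
  alloy steel: M = 12.9×10⁻³
  low-carbon steel: M = 5.57×10⁻³
  concrete: M = 5.35×10⁻³
Alloy steel ranks first.

alloy steel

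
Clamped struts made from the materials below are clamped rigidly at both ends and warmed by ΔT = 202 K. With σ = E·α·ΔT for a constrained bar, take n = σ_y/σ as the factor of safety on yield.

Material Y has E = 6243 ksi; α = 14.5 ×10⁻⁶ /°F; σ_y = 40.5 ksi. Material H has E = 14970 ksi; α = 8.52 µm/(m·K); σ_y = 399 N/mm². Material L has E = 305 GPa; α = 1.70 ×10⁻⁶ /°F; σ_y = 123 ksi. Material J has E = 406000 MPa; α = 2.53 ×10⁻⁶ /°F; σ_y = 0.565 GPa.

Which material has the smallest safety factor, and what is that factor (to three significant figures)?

In consistent units (E in GPa, α in ×10⁻⁶/K, σ_y in MPa):
  material Y: E = 43.04, α = 26.1, σ_y = 279.2 → σ = 227 MPa, n = 1.23
  material H: E = 103.2, α = 8.52, σ_y = 399.0 → σ = 178 MPa, n = 2.25
  material L: E = 305.0, α = 3.06, σ_y = 848.1 → σ = 189 MPa, n = 4.50
  material J: E = 406.0, α = 4.55, σ_y = 565.0 → σ = 373 MPa, n = 1.51
Smallest n: material Y with n = 1.23.

material Y, n = 1.23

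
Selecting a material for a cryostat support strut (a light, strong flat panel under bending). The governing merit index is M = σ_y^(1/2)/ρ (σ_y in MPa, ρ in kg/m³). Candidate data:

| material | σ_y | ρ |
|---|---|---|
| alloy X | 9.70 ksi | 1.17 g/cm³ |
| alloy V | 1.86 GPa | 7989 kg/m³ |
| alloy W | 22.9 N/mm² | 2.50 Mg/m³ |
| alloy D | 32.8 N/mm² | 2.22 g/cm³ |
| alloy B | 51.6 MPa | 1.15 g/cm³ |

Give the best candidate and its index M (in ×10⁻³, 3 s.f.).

In SI units:
  alloy X: σ_y = 66.88 MPa, ρ = 1170 kg/m³
  alloy V: σ_y = 1860 MPa, ρ = 7989 kg/m³
  alloy W: σ_y = 22.90 MPa, ρ = 2500 kg/m³
  alloy D: σ_y = 32.80 MPa, ρ = 2220 kg/m³
  alloy B: σ_y = 51.60 MPa, ρ = 1150 kg/m³
  alloy X: M = 6.99×10⁻³
  alloy B: M = 6.25×10⁻³
  alloy V: M = 5.40×10⁻³
  alloy D: M = 2.58×10⁻³
  alloy W: M = 1.91×10⁻³
Alloy X ranks first.

alloy X, M = 6.99×10⁻³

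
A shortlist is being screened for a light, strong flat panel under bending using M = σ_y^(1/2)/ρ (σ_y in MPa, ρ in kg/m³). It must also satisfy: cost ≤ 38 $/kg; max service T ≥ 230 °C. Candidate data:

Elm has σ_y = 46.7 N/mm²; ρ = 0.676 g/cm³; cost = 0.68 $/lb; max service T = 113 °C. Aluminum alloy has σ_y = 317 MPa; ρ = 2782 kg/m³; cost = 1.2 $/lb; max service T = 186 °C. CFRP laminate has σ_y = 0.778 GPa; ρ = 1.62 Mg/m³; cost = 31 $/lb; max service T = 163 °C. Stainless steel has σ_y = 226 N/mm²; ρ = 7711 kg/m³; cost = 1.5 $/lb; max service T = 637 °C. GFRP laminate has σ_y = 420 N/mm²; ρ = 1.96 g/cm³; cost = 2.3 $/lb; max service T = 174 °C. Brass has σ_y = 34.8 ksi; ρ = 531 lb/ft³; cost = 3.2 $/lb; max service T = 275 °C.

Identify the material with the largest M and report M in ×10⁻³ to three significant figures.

stainless steel, M = 1.95×10⁻³

Screen on constraints: cost ≤ 38 $/kg; max service T ≥ 230 °C. Survivors: stainless steel, brass.
In SI units:
  stainless steel: σ_y = 226.0 MPa, ρ = 7711 kg/m³
  brass: σ_y = 239.9 MPa, ρ = 8506 kg/m³
  stainless steel: M = 1.95×10⁻³
  brass: M = 1.82×10⁻³
The maximum is for stainless steel.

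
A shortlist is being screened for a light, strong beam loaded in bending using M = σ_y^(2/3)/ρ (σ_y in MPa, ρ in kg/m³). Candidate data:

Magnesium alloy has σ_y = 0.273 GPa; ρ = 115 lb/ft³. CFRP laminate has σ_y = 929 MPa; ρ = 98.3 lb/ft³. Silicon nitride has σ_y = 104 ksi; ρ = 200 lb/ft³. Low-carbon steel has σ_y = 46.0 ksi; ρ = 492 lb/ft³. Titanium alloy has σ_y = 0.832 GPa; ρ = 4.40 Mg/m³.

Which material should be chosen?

CFRP laminate

Convert each candidate to consistent units, then evaluate M:
  magnesium alloy: σ_y = 273.0 MPa, ρ = 1842 kg/m³
  CFRP laminate: σ_y = 929.0 MPa, ρ = 1575 kg/m³
  silicon nitride: σ_y = 717.1 MPa, ρ = 3204 kg/m³
  low-carbon steel: σ_y = 317.2 MPa, ρ = 7881 kg/m³
  titanium alloy: σ_y = 832.0 MPa, ρ = 4400 kg/m³
  CFRP laminate: M = 60.5×10⁻³
  silicon nitride: M = 25.0×10⁻³
  magnesium alloy: M = 22.8×10⁻³
  titanium alloy: M = 20.1×10⁻³
  low-carbon steel: M = 5.90×10⁻³
Highest index: CFRP laminate.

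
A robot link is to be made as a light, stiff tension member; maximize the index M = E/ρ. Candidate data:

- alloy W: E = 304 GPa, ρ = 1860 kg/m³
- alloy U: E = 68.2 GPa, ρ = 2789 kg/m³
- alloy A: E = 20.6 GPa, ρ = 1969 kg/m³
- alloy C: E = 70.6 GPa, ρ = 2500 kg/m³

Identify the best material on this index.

Per-candidate index values:
  alloy W: M = 163 MN·m/kg
  alloy C: M = 28.2 MN·m/kg
  alloy U: M = 24.5 MN·m/kg
  alloy A: M = 10.5 MN·m/kg
Highest index: alloy W.

alloy W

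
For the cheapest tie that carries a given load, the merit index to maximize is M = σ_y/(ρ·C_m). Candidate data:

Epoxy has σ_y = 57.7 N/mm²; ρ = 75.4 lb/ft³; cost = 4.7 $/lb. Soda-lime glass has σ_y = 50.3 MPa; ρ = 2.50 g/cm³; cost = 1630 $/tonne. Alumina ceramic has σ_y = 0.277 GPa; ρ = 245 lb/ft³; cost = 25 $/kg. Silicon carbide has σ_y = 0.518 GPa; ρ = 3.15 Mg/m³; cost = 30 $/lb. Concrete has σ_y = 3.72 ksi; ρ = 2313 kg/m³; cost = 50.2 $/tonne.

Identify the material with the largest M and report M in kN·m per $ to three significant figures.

Convert each candidate to consistent units, then evaluate M:
  epoxy: σ_y = 57.70 MPa, ρ = 1208 kg/m³, cost = 10.36 $/kg
  soda-lime glass: σ_y = 50.30 MPa, ρ = 2500 kg/m³, cost = 1.630 $/kg
  alumina ceramic: σ_y = 277.0 MPa, ρ = 3925 kg/m³, cost = 25.00 $/kg
  silicon carbide: σ_y = 518.0 MPa, ρ = 3150 kg/m³, cost = 66.14 $/kg
  concrete: σ_y = 25.65 MPa, ρ = 2313 kg/m³, cost = 0.05020 $/kg
  concrete: M = 221 kN·m per $
  soda-lime glass: M = 12.3 kN·m per $
  epoxy: M = 4.61 kN·m per $
  alumina ceramic: M = 2.82 kN·m per $
  silicon carbide: M = 2.49 kN·m per $
Concrete ranks first.

concrete, M = 221 kN·m per $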